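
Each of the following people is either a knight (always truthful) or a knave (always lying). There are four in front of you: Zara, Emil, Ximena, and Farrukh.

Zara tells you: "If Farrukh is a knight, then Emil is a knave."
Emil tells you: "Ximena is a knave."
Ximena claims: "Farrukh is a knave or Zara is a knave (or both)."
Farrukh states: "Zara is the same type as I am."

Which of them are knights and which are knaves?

Consider Zara. Suppose Zara is a knave.
Then whichever role Farrukh has, Farrukh's statement has the wrong truth value — contradiction.
So Zara is a knight.
Consider Emil. Suppose Emil is a knight.
Then no assignment of the remaining roles makes every statement match its speaker's type — contradiction.
So Emil is a knave.
Consider Ximena. Suppose Ximena is a knave.
Then Emil's statement comes out true, contradicting Emil being a knave.
So Ximena is a knight.
Consider Farrukh. Suppose Farrukh is a knight.
Then Ximena's statement comes out false, contradicting Ximena being a knight.
So Farrukh is a knave.

Zara: knight, Emil: knave, Ximena: knight, Farrukh: knave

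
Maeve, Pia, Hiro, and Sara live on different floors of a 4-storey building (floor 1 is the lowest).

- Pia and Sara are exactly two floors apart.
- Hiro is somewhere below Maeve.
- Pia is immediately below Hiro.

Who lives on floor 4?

With clues 1–2, Hiro is ruled out for floor 4.
With clues 1–3, Pia and Sara are ruled out for floor 4.
So floor 4 is Maeve.

Maeve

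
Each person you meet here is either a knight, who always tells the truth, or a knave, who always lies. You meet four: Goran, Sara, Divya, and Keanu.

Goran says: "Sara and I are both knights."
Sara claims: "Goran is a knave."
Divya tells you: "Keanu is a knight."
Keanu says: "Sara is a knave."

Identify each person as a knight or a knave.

Consider Goran. Suppose Goran is a knight.
Then no assignment of the remaining roles makes every statement match its speaker's type — contradiction.
So Goran is a knave.
With that fixed, Sara's statement is true, so Sara is a knight.
With that fixed, Keanu's statement is false, so Keanu is a knave.
With that fixed, Divya's statement is false, so Divya is a knave.

Goran: knave, Sara: knight, Divya: knave, Keanu: knave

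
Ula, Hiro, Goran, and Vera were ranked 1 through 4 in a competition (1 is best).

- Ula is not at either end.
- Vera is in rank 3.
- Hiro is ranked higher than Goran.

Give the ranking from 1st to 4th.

Hiro, Ula, Vera, Goran

From clue 1: Ula is in {2,3}.
From clues 1–2: Ula → rank 2, Vera → rank 3.
From clues 1–3: Hiro → rank 1, Goran → rank 4.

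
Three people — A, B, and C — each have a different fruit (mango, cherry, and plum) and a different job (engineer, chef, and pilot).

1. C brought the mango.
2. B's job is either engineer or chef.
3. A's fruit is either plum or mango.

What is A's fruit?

Clue 1 rules out mango for A's fruit.
With clues 1–3, cherry is impossible for A's fruit.
That leaves plum.

plum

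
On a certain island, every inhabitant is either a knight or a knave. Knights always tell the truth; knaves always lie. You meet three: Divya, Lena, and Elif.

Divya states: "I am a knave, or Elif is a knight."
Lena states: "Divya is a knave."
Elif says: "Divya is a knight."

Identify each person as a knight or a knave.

Divya: knight, Lena: knave, Elif: knight

Consider Divya. Suppose Divya is a knave.
Then Divya's own statement would have to be false, but it can't be — contradiction.
So Divya is a knight.
With that fixed, Lena's statement is false, so Lena is a knave.
With that fixed, Elif's statement is true, so Elif is a knight.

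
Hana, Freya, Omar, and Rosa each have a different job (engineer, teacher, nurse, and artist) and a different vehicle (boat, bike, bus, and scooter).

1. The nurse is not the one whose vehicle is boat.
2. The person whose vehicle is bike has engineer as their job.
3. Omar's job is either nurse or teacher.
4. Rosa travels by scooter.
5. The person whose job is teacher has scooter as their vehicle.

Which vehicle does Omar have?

With clues 1–3, bike is impossible for Omar's vehicle.
With clues 1–4, scooter is impossible for Omar's vehicle.
With clues 1–5, boat is impossible for Omar's vehicle.
That leaves bus.

bus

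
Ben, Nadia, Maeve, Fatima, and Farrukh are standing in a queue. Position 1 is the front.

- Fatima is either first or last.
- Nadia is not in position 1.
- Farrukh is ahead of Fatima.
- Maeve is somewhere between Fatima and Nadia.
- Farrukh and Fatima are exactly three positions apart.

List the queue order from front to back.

Ben, Farrukh, Nadia, Maeve, Fatima

From clue 1: Fatima is in {1,5}.
From clues 1–3: Fatima → position 5.
From clues 1–4: Nadia is in {2,3}.
From clues 1–5: Ben → position 1, Farrukh → position 2, Nadia → position 3, Maeve → position 4.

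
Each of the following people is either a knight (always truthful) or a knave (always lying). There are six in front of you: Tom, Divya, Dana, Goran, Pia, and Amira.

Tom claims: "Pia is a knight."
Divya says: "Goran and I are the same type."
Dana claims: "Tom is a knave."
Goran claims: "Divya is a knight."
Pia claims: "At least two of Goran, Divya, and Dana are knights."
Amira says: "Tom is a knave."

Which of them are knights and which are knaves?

Tom: knight, Divya: knight, Dana: knave, Goran: knight, Pia: knight, Amira: knave

Consider Tom. Suppose Tom is a knave.
Then no assignment of the remaining roles makes every statement match its speaker's type — contradiction.
So Tom is a knight.
With that fixed, Dana's statement is false, so Dana is a knave.
With that fixed, Amira's statement is false, so Amira is a knave.
Consider Divya. Suppose Divya is a knave.
Then no assignment of the remaining roles makes every statement match its speaker's type — contradiction.
So Divya is a knight.
With that fixed, Goran's statement is true, so Goran is a knight.
With that fixed, Pia's statement is true, so Pia is a knight.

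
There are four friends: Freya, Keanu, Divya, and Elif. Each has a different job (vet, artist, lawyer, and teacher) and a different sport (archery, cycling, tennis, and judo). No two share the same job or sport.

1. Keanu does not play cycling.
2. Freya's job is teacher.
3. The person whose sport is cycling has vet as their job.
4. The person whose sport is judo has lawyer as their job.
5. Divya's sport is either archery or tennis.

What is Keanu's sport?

Clue 1 rules out cycling for Keanu's sport.
With clues 1–5, archery and tennis are impossible for Keanu's sport.
That leaves judo.

judo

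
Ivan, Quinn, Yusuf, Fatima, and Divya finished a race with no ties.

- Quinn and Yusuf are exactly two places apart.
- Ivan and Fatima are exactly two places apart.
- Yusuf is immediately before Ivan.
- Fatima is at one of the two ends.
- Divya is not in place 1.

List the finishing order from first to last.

From clues 1–2: Divya is in {1,5}.
From clues 1–4: Yusuf → place 2, Ivan → place 3, Quinn → place 4.
From clues 1–5: Fatima → place 1, Divya → place 5.

Fatima, Yusuf, Ivan, Quinn, Divya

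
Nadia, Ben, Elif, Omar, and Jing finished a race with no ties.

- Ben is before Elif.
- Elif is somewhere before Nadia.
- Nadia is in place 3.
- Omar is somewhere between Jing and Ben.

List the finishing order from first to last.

From clue 1: Ben is in {1,2,3,4}.
From clues 1–2: Nadia is in {3,4,5}.
From clues 1–3: Ben → place 1, Elif → place 2, Nadia → place 3.
From clues 1–4: Omar → place 4, Jing → place 5.

Ben, Elif, Nadia, Omar, Jing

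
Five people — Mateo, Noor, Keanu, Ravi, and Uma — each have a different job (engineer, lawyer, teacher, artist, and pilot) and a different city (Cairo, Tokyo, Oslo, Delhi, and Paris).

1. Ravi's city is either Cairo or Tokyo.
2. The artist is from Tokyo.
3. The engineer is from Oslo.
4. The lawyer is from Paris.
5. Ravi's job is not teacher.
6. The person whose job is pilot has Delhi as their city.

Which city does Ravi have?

Tokyo

Clue 1 rules out Delhi, Oslo, and Paris for Ravi's city.
With clues 1–6, Cairo is impossible for Ravi's city.
That leaves Tokyo.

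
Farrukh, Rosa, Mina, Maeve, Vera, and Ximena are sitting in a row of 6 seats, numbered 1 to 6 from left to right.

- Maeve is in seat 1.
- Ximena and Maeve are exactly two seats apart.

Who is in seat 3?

With clue 1, Maeve is ruled out for seat 3.
With clues 1–2, Farrukh, Mina, Rosa, and Vera are ruled out for seat 3.
So seat 3 is Ximena.

Ximena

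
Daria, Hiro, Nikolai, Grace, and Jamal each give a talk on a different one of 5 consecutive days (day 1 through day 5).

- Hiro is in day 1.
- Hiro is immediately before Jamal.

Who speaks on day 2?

Jamal

With clue 1, Hiro is ruled out for day 2.
With clues 1–2, Daria, Grace, and Nikolai are ruled out for day 2.
So day 2 is Jamal.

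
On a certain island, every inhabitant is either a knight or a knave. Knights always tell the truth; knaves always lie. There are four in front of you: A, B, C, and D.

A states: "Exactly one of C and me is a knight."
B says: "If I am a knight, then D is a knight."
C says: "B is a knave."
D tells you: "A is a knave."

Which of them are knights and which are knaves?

A: knave, B: knight, C: knave, D: knight

Consider A. Suppose A is a knight.
Then no assignment of the remaining roles makes every statement match its speaker's type — contradiction.
So A is a knave.
With that fixed, D's statement is true, so D is a knight.
With that fixed, B's statement is true, so B is a knight.
With that fixed, C's statement is false, so C is a knave.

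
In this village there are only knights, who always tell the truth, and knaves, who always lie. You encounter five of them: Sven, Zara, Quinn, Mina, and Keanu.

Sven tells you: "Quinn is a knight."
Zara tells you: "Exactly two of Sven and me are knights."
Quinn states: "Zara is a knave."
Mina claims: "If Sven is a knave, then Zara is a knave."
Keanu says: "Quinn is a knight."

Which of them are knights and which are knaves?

Consider Sven. Suppose Sven is a knave.
Then no assignment of the remaining roles makes every statement match its speaker's type — contradiction.
So Sven is a knight.
With that fixed, Mina's statement is true, so Mina is a knight.
Consider Zara. Suppose Zara is a knight.
Then no assignment of the remaining roles makes every statement match its speaker's type — contradiction.
So Zara is a knave.
With that fixed, Quinn's statement is true, so Quinn is a knight.
With that fixed, Keanu's statement is true, so Keanu is a knight.

Sven: knight, Zara: knave, Quinn: knight, Mina: knight, Keanu: knight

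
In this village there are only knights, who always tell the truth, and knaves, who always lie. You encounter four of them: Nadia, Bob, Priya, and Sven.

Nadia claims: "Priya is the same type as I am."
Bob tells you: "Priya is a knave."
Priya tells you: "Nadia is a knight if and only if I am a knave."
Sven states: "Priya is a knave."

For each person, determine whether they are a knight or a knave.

Consider Nadia. Suppose Nadia is a knight.
Then whichever role Priya has, Priya's statement has the wrong truth value — contradiction.
So Nadia is a knave.
Consider Bob. Suppose Bob is a knight.
Then no assignment of the remaining roles makes every statement match its speaker's type — contradiction.
So Bob is a knave.
Consider Priya. Suppose Priya is a knave.
Then Nadia's statement comes out true, contradicting Nadia being a knave.
So Priya is a knight.
With that fixed, Sven's statement is false, so Sven is a knave.

Nadia: knave, Bob: knave, Priya: knight, Sven: knave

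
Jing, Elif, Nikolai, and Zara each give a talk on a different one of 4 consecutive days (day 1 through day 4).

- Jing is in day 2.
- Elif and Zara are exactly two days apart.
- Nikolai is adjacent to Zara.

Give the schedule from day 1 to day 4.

Elif, Jing, Zara, Nikolai

From clue 1: Jing → day 2.
From clues 1–2: Nikolai → day 4.
From clues 1–3: Elif → day 1, Zara → day 3.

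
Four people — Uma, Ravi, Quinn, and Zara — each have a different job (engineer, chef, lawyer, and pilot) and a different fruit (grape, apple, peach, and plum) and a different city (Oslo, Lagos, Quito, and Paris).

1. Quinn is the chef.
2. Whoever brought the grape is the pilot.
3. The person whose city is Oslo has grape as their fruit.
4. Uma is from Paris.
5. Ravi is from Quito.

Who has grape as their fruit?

Zara

With clues 1–2, Quinn is impossible for the one with fruit grape.
With clues 1–4, Uma is impossible for the one with fruit grape.
With clues 1–5, Ravi is impossible for the one with fruit grape.
That leaves Zara.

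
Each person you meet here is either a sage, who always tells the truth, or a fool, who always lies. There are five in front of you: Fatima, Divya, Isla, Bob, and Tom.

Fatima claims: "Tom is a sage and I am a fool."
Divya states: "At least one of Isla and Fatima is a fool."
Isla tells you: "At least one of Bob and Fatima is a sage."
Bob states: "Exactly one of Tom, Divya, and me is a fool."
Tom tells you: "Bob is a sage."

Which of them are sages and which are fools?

Fatima: fool, Divya: sage, Isla: fool, Bob: fool, Tom: fool

Consider Fatima. Suppose Fatima is a sage.
Then Fatima's own statement would have to be true, but it can't be — contradiction.
So Fatima is a fool.
With that fixed, Divya's statement is true, so Divya is a sage.
Consider Isla. Suppose Isla is a sage.
Then no assignment of the remaining roles makes every statement match its speaker's type — contradiction.
So Isla is a fool.
Consider Bob. Suppose Bob is a sage.
Then Isla's statement comes out true, contradicting Isla being a fool.
So Bob is a fool.
With that fixed, Tom's statement is false, so Tom is a fool.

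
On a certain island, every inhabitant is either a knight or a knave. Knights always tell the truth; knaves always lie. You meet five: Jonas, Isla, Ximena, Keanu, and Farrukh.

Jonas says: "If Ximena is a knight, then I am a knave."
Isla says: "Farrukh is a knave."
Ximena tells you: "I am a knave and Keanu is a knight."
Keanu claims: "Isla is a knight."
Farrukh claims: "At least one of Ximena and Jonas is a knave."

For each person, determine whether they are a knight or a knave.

Jonas: knight, Isla: knave, Ximena: knave, Keanu: knave, Farrukh: knight

Consider Jonas. Suppose Jonas is a knave.
Then Jonas's own statement would have to be false, but it can't be — contradiction.
So Jonas is a knight.
Consider Isla. Suppose Isla is a knight.
Then no assignment of the remaining roles makes every statement match its speaker's type — contradiction.
So Isla is a knave.
With that fixed, Keanu's statement is false, so Keanu is a knave.
With that fixed, Ximena's statement is false, so Ximena is a knave.
With that fixed, Farrukh's statement is true, so Farrukh is a knight.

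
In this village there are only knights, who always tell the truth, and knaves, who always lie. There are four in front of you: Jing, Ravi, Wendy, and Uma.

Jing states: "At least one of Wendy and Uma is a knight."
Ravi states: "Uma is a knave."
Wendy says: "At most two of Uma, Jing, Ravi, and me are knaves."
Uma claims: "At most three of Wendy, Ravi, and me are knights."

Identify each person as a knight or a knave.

Regardless of anyone's role, Uma's statement is true, so Uma is a knight.
With that fixed, Jing's statement is true, so Jing is a knight.
With that fixed, Ravi's statement is false, so Ravi is a knave.
With that fixed, Wendy's statement is true, so Wendy is a knight.

Jing: knight, Ravi: knave, Wendy: knight, Uma: knight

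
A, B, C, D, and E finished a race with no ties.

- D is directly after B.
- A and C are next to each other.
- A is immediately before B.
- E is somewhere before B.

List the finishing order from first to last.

From clue 1: B is in {1,2,3,4}.
From clues 1–2: E is in {1,3,5}.
From clues 1–3: A is in {2,3}.
From clues 1–4: E → place 1, C → place 2, A → place 3, B → place 4, D → place 5.

E, C, A, B, D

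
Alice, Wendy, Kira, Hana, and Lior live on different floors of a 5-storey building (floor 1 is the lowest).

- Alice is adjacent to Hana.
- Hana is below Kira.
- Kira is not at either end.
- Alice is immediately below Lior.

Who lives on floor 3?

With clues 1–4, Alice, Hana, Kira, and Wendy are ruled out for floor 3.
So floor 3 is Lior.

Lior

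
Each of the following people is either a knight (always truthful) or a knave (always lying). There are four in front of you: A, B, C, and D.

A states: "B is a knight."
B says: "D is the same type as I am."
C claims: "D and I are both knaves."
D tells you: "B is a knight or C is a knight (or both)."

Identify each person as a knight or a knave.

Consider A. Suppose A is a knave.
Then no assignment of the remaining roles makes every statement match its speaker's type — contradiction.
So A is a knight.
Consider B. Suppose B is a knave.
Then A's statement comes out false, contradicting A being a knight.
So B is a knight.
With that fixed, D's statement is true, so D is a knight.
With that fixed, C's statement is false, so C is a knave.

A: knight, B: knight, C: knave, D: knight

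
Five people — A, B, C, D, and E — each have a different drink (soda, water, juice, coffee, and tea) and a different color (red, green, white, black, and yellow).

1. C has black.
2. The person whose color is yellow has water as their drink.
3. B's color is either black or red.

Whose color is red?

B

Clue 1 rules out C for the one with color red.
With clues 1–3, A, D, and E are impossible for the one with color red.
That leaves B.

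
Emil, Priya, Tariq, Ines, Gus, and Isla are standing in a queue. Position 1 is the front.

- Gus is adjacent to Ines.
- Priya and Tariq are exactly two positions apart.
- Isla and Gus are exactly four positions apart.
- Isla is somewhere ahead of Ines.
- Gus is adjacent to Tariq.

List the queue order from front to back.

From clues 1–3: Emil is in {3,4}.
From clues 1–5: Isla → position 1, Priya → position 2, Emil → position 3, Tariq → position 4, Gus → position 5, Ines → position 6.

Isla, Priya, Emil, Tariq, Gus, Ines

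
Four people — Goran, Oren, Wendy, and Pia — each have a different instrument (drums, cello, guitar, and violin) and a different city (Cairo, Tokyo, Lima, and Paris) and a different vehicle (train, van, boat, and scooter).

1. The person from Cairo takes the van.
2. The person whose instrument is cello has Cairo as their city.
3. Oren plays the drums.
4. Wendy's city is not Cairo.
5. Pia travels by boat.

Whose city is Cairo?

Goran

With clues 1–3, Oren is impossible for the one with city Cairo.
With clues 1–4, Wendy is impossible for the one with city Cairo.
With clues 1–5, Pia is impossible for the one with city Cairo.
That leaves Goran.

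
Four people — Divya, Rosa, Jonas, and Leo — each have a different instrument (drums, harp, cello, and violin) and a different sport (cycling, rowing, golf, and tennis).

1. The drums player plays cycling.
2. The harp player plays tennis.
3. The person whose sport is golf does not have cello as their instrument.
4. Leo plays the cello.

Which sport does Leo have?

rowing

With clues 1–4, cycling, golf, and tennis are impossible for Leo's sport.
That leaves rowing.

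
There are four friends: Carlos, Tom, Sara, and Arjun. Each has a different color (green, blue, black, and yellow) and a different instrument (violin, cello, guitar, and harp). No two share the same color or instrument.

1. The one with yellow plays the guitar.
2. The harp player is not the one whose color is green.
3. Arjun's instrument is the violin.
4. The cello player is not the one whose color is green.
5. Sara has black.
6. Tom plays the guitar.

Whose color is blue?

Carlos

With clues 1–4, Arjun is impossible for the one with color blue.
With clues 1–5, Sara is impossible for the one with color blue.
With clues 1–6, Tom is impossible for the one with color blue.
That leaves Carlos.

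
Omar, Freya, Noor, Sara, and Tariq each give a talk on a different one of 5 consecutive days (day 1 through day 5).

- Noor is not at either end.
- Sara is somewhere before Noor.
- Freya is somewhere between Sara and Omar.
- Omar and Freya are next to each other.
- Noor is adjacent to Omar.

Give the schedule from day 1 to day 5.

From clue 1: Noor is in {2,3,4}.
From clues 1–3: Freya is in {2,3,4}.
From clues 1–5: Sara → day 1, Freya → day 2, Omar → day 3, Noor → day 4, Tariq → day 5.

Sara, Freya, Omar, Noor, Tariq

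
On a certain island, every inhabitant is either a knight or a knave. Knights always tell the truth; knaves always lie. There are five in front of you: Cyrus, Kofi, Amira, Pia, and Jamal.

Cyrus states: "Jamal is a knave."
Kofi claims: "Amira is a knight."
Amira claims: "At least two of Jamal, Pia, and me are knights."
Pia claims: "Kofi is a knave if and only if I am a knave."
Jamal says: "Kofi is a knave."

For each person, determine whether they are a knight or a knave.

Cyrus: knight, Kofi: knight, Amira: knight, Pia: knight, Jamal: knave

Consider Cyrus. Suppose Cyrus is a knave.
Then no assignment of the remaining roles makes every statement match its speaker's type — contradiction.
So Cyrus is a knight.
Consider Kofi. Suppose Kofi is a knave.
Then whichever role Pia has, Pia's statement has the wrong truth value — contradiction.
So Kofi is a knight.
With that fixed, Jamal's statement is false, so Jamal is a knave.
Consider Amira. Suppose Amira is a knave.
Then Kofi's statement comes out false, contradicting Kofi being a knight.
So Amira is a knight.
Consider Pia. Suppose Pia is a knave.
Then Amira's statement comes out false, contradicting Amira being a knight.
So Pia is a knight.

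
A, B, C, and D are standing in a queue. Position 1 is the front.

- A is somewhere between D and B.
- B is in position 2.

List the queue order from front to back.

C, B, A, D

From clue 1: A is in {2,3}.
From clues 1–2: C → position 1, B → position 2, A → position 3, D → position 4.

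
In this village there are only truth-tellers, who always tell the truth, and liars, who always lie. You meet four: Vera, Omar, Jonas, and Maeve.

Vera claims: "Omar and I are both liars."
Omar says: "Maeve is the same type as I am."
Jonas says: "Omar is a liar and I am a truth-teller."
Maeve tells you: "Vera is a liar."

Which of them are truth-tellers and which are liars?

Vera: liar, Omar: truth-teller, Jonas: liar, Maeve: truth-teller

Consider Vera. Suppose Vera is a truth-teller.
Then Vera's own statement would have to be true, but it can't be — contradiction.
So Vera is a liar.
With that fixed, Maeve's statement is true, so Maeve is a truth-teller.
Consider Omar. Suppose Omar is a liar.
Then Vera's statement comes out true, contradicting Vera being a liar.
So Omar is a truth-teller.
With that fixed, Jonas's statement is false, so Jonas is a liar.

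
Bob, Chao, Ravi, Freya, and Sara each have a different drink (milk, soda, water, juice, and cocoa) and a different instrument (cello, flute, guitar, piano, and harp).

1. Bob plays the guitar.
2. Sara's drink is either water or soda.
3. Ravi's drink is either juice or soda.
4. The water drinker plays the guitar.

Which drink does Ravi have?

juice

With clues 1–3, cocoa, milk, and water are impossible for Ravi's drink.
With clues 1–4, soda is impossible for Ravi's drink.
That leaves juice.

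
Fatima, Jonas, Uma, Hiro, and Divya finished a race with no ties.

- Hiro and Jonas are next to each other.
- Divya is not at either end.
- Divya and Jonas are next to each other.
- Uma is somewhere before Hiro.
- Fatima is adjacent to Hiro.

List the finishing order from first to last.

From clues 1–2: Divya is in {2,3,4}.
From clues 1–3: Jonas is in {2,3,4}.
From clues 1–4: Jonas is in {3,4}.
From clues 1–5: Uma → place 1, Divya → place 2, Jonas → place 3, Hiro → place 4, Fatima → place 5.

Uma, Divya, Jonas, Hiro, Fatima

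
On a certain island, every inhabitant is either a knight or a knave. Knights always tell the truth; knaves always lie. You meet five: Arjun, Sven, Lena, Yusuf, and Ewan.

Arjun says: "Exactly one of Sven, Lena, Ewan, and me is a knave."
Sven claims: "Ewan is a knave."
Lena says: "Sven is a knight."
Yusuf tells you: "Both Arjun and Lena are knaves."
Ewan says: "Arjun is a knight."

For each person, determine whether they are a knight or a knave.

Arjun: knave, Sven: knight, Lena: knight, Yusuf: knave, Ewan: knave

Consider Arjun. Suppose Arjun is a knight.
Then no assignment of the remaining roles makes every statement match its speaker's type — contradiction.
So Arjun is a knave.
With that fixed, Ewan's statement is false, so Ewan is a knave.
With that fixed, Sven's statement is true, so Sven is a knight.
With that fixed, Lena's statement is true, so Lena is a knight.
With that fixed, Yusuf's statement is false, so Yusuf is a knave.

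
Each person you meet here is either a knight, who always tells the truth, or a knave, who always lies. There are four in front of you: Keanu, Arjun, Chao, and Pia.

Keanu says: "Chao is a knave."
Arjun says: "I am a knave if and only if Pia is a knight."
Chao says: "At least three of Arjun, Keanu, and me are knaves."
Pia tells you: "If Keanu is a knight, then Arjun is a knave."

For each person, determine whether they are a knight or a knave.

Keanu: knight, Arjun: knight, Chao: knave, Pia: knave

Consider Keanu. Suppose Keanu is a knave.
Then no assignment of the remaining roles makes every statement match its speaker's type — contradiction.
So Keanu is a knight.
With that fixed, Chao's statement is false, so Chao is a knave.
Consider Arjun. Suppose Arjun is a knave.
Then no assignment of the remaining roles makes every statement match its speaker's type — contradiction.
So Arjun is a knight.
With that fixed, Pia's statement is false, so Pia is a knave.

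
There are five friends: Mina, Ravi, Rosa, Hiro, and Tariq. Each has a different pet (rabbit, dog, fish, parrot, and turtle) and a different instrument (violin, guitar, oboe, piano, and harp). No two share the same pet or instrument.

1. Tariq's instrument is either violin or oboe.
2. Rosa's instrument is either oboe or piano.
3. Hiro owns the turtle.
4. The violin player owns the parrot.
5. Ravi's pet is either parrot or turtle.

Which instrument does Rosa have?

piano

With clues 1–2, guitar, harp, and violin are impossible for Rosa's instrument.
With clues 1–5, oboe is impossible for Rosa's instrument.
That leaves piano.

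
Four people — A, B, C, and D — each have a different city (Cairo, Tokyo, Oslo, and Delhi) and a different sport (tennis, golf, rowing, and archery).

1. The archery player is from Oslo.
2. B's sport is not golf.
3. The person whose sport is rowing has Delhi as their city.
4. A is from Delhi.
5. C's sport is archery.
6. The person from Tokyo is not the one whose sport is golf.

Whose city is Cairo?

With clues 1–4, A is impossible for the one with city Cairo.
With clues 1–5, C is impossible for the one with city Cairo.
With clues 1–6, B is impossible for the one with city Cairo.
That leaves D.

D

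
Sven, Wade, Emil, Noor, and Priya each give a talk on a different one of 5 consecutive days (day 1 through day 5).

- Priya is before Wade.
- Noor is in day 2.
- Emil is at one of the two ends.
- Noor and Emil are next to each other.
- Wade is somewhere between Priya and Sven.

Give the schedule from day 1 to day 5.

From clue 1: Wade is in {2,3,4,5}.
From clues 1–2: Noor → day 2.
From clues 1–3: Emil is in {1,5}.
From clues 1–4: Emil → day 1.
From clues 1–5: Priya → day 3, Wade → day 4, Sven → day 5.

Emil, Noor, Priya, Wade, Sven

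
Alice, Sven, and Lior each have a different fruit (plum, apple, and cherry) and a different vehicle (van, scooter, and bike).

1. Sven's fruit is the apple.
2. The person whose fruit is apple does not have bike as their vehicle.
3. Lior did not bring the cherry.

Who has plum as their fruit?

Clue 1 rules out Sven for the one with fruit plum.
With clues 1–3, Alice is impossible for the one with fruit plum.
That leaves Lior.

Lior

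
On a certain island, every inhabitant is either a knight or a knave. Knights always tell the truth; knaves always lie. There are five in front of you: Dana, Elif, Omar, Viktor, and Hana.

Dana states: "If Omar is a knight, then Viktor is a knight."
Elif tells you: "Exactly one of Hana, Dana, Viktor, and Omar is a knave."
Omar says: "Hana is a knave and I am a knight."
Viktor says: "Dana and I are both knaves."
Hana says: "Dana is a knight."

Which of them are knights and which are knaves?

Dana: knight, Elif: knave, Omar: knave, Viktor: knave, Hana: knight

Consider Dana. Suppose Dana is a knave.
Then whichever role Viktor has, Viktor's statement has the wrong truth value — contradiction.
So Dana is a knight.
With that fixed, Viktor's statement is false, so Viktor is a knave.
With that fixed, Hana's statement is true, so Hana is a knight.
With that fixed, Omar's statement is false, so Omar is a knave.
With that fixed, Elif's statement is false, so Elif is a knave.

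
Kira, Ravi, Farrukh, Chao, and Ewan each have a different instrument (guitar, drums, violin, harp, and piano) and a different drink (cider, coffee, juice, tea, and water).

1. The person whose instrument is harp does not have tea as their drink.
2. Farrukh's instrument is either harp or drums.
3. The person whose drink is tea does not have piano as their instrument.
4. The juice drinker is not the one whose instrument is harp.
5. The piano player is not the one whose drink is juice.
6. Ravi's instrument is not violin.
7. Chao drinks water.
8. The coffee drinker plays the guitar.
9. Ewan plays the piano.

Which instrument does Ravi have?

guitar

With clues 1–6, violin is impossible for Ravi's instrument.
With clues 1–9, drums, harp, and piano are impossible for Ravi's instrument.
That leaves guitar.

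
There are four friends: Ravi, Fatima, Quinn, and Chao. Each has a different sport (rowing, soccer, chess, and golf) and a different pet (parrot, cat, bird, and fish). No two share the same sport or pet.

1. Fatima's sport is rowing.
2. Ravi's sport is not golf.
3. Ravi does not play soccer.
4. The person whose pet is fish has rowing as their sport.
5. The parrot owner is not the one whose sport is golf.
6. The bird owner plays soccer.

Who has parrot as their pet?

With clues 1–4, Fatima is impossible for the one with pet parrot.
With clues 1–6, Chao and Quinn are impossible for the one with pet parrot.
That leaves Ravi.

Ravi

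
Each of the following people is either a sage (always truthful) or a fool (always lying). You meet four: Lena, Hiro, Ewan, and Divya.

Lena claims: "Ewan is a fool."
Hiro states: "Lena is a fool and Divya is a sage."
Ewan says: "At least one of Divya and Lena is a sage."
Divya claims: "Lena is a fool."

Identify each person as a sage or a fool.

Consider Lena. Suppose Lena is a sage.
Then no assignment of the remaining roles makes every statement match its speaker's type — contradiction.
So Lena is a fool.
With that fixed, Divya's statement is true, so Divya is a sage.
With that fixed, Hiro's statement is true, so Hiro is a sage.
With that fixed, Ewan's statement is true, so Ewan is a sage.

Lena: fool, Hiro: sage, Ewan: sage, Divya: sage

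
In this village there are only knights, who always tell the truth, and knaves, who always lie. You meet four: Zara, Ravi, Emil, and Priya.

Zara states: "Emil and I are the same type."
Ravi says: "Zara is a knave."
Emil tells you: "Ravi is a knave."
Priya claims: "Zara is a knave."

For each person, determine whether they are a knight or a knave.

Zara: knight, Ravi: knave, Emil: knight, Priya: knave

Consider Zara. Suppose Zara is a knave.
Then no assignment of the remaining roles makes every statement match its speaker's type — contradiction.
So Zara is a knight.
With that fixed, Ravi's statement is false, so Ravi is a knave.
With that fixed, Emil's statement is true, so Emil is a knight.
With that fixed, Priya's statement is false, so Priya is a knave.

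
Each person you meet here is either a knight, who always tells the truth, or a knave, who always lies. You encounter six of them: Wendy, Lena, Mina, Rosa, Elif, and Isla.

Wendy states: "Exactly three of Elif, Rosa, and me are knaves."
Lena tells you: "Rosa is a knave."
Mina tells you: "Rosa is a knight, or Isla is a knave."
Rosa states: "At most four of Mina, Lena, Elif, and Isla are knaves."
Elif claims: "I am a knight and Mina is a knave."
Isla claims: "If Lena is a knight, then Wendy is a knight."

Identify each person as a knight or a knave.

Wendy: knave, Lena: knave, Mina: knight, Rosa: knight, Elif: knave, Isla: knight

Regardless of anyone's role, Rosa's statement is true, so Rosa is a knight.
With that fixed, Wendy's statement is false, so Wendy is a knave.
With that fixed, Lena's statement is false, so Lena is a knave.
With that fixed, Mina's statement is true, so Mina is a knight.
With that fixed, Elif's statement is false, so Elif is a knave.
With that fixed, Isla's statement is true, so Isla is a knight.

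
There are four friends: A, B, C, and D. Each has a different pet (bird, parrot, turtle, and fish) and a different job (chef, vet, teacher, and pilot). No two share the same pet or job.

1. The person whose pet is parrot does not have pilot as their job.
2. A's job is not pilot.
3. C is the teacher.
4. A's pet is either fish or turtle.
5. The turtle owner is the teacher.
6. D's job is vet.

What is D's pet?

parrot

With clues 1–5, fish and turtle are impossible for D's pet.
With clues 1–6, bird is impossible for D's pet.
That leaves parrot.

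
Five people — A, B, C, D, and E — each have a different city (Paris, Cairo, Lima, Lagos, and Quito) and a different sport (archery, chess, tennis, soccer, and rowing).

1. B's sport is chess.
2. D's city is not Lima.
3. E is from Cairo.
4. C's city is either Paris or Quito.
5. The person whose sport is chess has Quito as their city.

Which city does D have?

With clues 1–2, Lima is impossible for D's city.
With clues 1–3, Cairo is impossible for D's city.
With clues 1–5, Paris and Quito are impossible for D's city.
That leaves Lagos.

Lagos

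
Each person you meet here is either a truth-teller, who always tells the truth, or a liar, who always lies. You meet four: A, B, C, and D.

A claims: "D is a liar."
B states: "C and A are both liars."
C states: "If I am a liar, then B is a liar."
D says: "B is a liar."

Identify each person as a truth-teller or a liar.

Consider A. Suppose A is a truth-teller.
Then no assignment of the remaining roles makes every statement match its speaker's type — contradiction.
So A is a liar.
Consider B. Suppose B is a truth-teller.
Then no assignment of the remaining roles makes every statement match its speaker's type — contradiction.
So B is a liar.
With that fixed, C's statement is true, so C is a truth-teller.
With that fixed, D's statement is true, so D is a truth-teller.

A: liar, B: liar, C: truth-teller, D: truth-teller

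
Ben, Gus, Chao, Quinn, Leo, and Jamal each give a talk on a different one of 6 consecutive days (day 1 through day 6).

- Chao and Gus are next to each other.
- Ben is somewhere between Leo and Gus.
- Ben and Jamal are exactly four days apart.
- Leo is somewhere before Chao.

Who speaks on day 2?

With clues 1–3, Jamal and Leo are ruled out for day 2.
With clues 1–4, Chao, Gus, and Quinn are ruled out for day 2.
So day 2 is Ben.

Ben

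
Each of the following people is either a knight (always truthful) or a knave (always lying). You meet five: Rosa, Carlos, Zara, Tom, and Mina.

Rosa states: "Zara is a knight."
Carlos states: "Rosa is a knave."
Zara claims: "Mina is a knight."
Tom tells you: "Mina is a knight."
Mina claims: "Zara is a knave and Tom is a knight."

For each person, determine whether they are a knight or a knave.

Rosa: knave, Carlos: knight, Zara: knave, Tom: knave, Mina: knave

Consider Rosa. Suppose Rosa is a knight.
Then no assignment of the remaining roles makes every statement match its speaker's type — contradiction.
So Rosa is a knave.
With that fixed, Carlos's statement is true, so Carlos is a knight.
Consider Zara. Suppose Zara is a knight.
Then Rosa's statement comes out true, contradicting Rosa being a knave.
So Zara is a knave.
Consider Tom. Suppose Tom is a knight.
Then no assignment of the remaining roles makes every statement match its speaker's type — contradiction.
So Tom is a knave.
With that fixed, Mina's statement is false, so Mina is a knave.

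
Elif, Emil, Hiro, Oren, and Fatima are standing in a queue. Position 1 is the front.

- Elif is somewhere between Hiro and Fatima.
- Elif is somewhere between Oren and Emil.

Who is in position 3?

Elif

With clues 1–2, Emil, Fatima, Hiro, and Oren are ruled out for position 3.
So position 3 is Elif.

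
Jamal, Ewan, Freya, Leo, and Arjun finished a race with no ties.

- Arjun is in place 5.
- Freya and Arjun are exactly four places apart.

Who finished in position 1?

With clue 1, Arjun is ruled out for place 1.
With clues 1–2, Ewan, Jamal, and Leo are ruled out for place 1.
So place 1 is Freya.

Freya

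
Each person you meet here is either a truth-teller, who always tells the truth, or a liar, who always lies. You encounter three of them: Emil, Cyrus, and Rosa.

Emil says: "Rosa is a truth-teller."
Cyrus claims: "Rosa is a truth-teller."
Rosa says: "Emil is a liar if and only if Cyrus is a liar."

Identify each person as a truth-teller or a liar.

Emil: truth-teller, Cyrus: truth-teller, Rosa: truth-teller

Consider Emil. Suppose Emil is a liar.
Then no assignment of the remaining roles makes every statement match its speaker's type — contradiction.
So Emil is a truth-teller.
Consider Cyrus. Suppose Cyrus is a liar.
Then no assignment of the remaining roles makes every statement match its speaker's type — contradiction.
So Cyrus is a truth-teller.
With that fixed, Rosa's statement is true, so Rosa is a truth-teller.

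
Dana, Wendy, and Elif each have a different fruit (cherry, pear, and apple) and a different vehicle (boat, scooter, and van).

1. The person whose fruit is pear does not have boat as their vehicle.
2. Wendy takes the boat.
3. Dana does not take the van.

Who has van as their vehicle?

Elif

With clues 1–2, Wendy is impossible for the one with vehicle van.
With clues 1–3, Dana is impossible for the one with vehicle van.
That leaves Elif.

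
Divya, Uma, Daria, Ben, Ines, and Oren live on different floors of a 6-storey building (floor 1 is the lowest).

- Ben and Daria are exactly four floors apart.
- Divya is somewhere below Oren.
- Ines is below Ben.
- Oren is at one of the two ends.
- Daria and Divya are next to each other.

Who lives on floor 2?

Divya

With clues 1–2, Oren is ruled out for floor 2.
With clues 1–4, Ben and Daria are ruled out for floor 2.
With clues 1–5, Ines and Uma are ruled out for floor 2.
So floor 2 is Divya.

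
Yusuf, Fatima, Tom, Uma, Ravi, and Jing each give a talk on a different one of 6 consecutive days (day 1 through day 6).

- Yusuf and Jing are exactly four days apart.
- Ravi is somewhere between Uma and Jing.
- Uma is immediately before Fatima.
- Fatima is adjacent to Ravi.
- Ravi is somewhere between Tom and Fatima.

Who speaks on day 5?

Jing

With clues 1–3, Tom and Uma are ruled out for day 5.
With clues 1–4, Fatima and Yusuf are ruled out for day 5.
With clues 1–5, Ravi is ruled out for day 5.
So day 5 is Jing.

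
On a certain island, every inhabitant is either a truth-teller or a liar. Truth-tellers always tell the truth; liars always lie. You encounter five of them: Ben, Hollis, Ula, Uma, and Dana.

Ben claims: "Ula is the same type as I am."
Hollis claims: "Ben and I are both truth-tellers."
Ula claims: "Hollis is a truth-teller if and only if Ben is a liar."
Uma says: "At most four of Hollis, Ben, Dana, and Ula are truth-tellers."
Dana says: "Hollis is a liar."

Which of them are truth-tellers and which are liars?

Regardless of anyone's role, Uma's statement is true, so Uma is a truth-teller.
Consider Ben. Suppose Ben is a liar.
Then no assignment of the remaining roles makes every statement match its speaker's type — contradiction.
So Ben is a truth-teller.
Consider Hollis. Suppose Hollis is a truth-teller.
Then no assignment of the remaining roles makes every statement match its speaker's type — contradiction.
So Hollis is a liar.
With that fixed, Ula's statement is true, so Ula is a truth-teller.
With that fixed, Dana's statement is true, so Dana is a truth-teller.

Ben: truth-teller, Hollis: liar, Ula: truth-teller, Uma: truth-teller, Dana: truth-teller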